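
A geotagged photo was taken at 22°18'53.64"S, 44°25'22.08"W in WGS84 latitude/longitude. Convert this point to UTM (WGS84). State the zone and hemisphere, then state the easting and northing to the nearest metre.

Longitude -44.4228° lies in the 6° band [-48°, -42°), giving zone 23; latitude is south of the equator, so 23S.
Zone 23 central meridian λ₀ = 6×23 − 183 = -45°; Δλ = +0.5772°.
Transverse Mercator on WGS84 with k₀ = 0.9996 gives E = 559447.360 m, N = 7532203.658 m.

Zone 23S: E 559447 m, N 7532204 m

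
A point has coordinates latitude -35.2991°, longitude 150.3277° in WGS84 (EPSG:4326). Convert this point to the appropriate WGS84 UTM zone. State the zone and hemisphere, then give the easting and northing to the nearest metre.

Zone 56S: E 257009 m, N 6090511 m

Longitude 150.3277° lies in the 6° band [150°, 156°), giving zone 56; latitude is south of the equator, so 56S.
Zone 56 central meridian λ₀ = 6×56 − 183 = 153°; Δλ = -2.6723°.
Transverse Mercator on WGS84 with k₀ = 0.9996 gives E = 257009.355 m, N = 6090511.253 m.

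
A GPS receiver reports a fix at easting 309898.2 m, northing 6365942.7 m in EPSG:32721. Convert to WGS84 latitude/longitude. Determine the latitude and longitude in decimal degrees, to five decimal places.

lat -32.82810°, lon -59.03090°

Zone 21S: λ₀ = -57°, k₀ = 0.9996, false easting 500000 m, false northing 10000000 m.
Meridian distance M = (N − FN)/k₀ = -3635511.5 m.
Inverse transverse Mercator on WGS84 gives φ = -32.82809987°, λ = -59.03090004°.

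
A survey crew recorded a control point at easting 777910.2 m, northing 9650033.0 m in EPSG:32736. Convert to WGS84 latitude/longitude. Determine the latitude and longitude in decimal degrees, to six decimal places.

lat -3.163200°, lon 35.500500°

Zone 36S: λ₀ = 33°, k₀ = 0.9996, false easting 500000 m, false northing 10000000 m.
Meridian distance M = (N − FN)/k₀ = -350107.0 m.
Inverse transverse Mercator on WGS84 gives φ = -3.16320004°, λ = 35.50049968°.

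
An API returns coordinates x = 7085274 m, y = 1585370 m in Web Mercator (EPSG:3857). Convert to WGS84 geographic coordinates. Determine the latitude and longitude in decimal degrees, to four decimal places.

lat 14.0972°, lon 63.6481°

R = 6378137 m. λ = x/R = 63.64809926°.
φ = 2·arctan(exp(y/R)) − 90° = 2·arctan(1.28218) − 90° = 14.09719639°.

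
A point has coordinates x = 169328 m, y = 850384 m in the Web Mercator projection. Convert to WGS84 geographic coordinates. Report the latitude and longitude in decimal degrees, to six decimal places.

lat 7.616597°, lon 1.521099°

R = 6378137 m. λ = x/R = 1.52109930°.
φ = 2·arctan(exp(y/R)) − 90° = 2·arctan(1.14262) − 90° = 7.61659688°.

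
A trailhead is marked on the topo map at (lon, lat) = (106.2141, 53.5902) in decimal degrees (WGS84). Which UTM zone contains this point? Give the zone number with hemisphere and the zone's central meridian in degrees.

Zone 48N, central meridian 105°

UTM zone = ⌊(λ + 180)/6⌋ + 1; 106.2141° ∈ [102°, 108°) → zone 48.
Hemisphere: N (φ ≥ 0).
Central meridian λ₀ = 6×48 − 183 = 105°.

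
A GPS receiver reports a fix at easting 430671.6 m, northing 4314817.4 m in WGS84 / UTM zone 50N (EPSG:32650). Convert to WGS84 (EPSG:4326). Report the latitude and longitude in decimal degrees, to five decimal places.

lat 38.97960°, lon 116.19960°

Zone 50N: λ₀ = 117°, k₀ = 0.9996, false easting 500000 m.
Meridian distance M = (N − FN)/k₀ = 4316544.0 m.
Inverse transverse Mercator on WGS84 gives φ = 38.97960000°, λ = 116.19960015°.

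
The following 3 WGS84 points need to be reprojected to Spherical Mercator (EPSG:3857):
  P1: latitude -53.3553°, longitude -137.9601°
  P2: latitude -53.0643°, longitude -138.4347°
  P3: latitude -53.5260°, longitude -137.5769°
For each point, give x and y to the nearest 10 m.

Web Mercator: x = R·λ, y = R·ln tan(π/4+φ/2), R = 6378137 m.
P1 (-53.3553°, -137.9601°) → (-15357648.082, -7048991.138) m.
P2 (-53.0643°, -138.4347°) → (-15410480.312, -6994900.548) m.
P3 (-53.5260°, -137.5769°) → (-15314990.453, -7080892.599) m.

P1: x -15357650 m, y -7048990 m; P2: x -15410480 m, y -6994900 m; P3: x -15314990 m, y -7080890 m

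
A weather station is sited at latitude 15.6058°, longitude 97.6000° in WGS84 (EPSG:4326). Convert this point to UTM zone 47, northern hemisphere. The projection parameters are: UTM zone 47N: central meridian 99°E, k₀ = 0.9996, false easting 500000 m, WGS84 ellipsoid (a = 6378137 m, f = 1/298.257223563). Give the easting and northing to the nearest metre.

E 349909 m, N 1725825 m

Zone 47 central meridian λ₀ = 6×47 − 183 = 99°; Δλ = -1.4000°.
Transverse Mercator on WGS84 with k₀ = 0.9996 gives E = 349908.792 m, N = 1725825.333 m.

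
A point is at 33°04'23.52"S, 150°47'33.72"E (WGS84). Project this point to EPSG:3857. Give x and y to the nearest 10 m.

x 16786170 m, y -3905020 m

Web Mercator is spherical with R = a = 6378137 m.
x = R·λ = 6378137 × 2.631829103 = 16786166.579 m.
y = R·ln tan(π/4 + φ/2) = 6378137 × -0.612251520 = -3905024.075 m.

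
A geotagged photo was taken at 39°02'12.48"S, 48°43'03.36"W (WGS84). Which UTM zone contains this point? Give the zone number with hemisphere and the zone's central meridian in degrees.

UTM zone = ⌊(λ + 180)/6⌋ + 1; -48.7176° ∈ [-54°, -48°) → zone 22.
Hemisphere: S (φ < 0).
Central meridian λ₀ = 6×22 − 183 = -51°.

Zone 22S, central meridian -51°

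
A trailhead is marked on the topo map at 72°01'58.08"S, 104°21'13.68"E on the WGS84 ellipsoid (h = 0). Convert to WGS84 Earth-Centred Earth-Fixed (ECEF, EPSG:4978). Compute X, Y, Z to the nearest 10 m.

WGS84: a = 6378137 m, e² = 0.006694380; N(φ) = a/√(1−e²sin²φ) = 6397542.587 m.
X = (N+h)·cosφ·cosλ = -489239.562 m; Y = (N+h)·cosφ·sinλ = 1911860.975 m; Z = (N(1−e²)+h)·sinφ = -6044816.289 m.

X -489240 m, Y 1911860 m, Z -6044820 m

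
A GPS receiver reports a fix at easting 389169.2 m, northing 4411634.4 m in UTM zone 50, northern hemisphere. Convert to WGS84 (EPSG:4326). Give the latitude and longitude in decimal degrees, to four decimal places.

Zone 50N: λ₀ = 117°, k₀ = 0.9996, false easting 500000 m.
Meridian distance M = (N − FN)/k₀ = 4413399.8 m.
Inverse transverse Mercator on WGS84 gives φ = 39.84750042°, λ = 115.70450009°.

lat 39.8475°, lon 115.7045°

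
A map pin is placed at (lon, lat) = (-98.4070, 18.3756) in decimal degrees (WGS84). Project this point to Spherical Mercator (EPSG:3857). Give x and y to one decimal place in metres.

x -10954617.1 m, y 2081559.1 m

Web Mercator is spherical with R = a = 6378137 m.
x = R·λ = 6378137 × -1.717526157 = -10954617.130 m.
y = R·ln tan(π/4 + φ/2) = 6378137 × 0.326358475 = 2081559.067 m.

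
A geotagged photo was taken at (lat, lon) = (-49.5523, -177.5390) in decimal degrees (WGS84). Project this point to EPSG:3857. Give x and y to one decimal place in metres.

x -19763551.1 m, y -6369100.1 m

Web Mercator is spherical with R = a = 6378137 m.
x = R·λ = 6378137 × -3.098640101 = -19763551.076 m.
y = R·ln tan(π/4 + φ/2) = 6378137 × -0.998583142 = -6369100.086 m.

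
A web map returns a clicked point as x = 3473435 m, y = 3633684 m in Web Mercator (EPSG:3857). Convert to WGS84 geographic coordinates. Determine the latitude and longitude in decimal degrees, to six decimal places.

lat 31.007198°, lon 31.202397°

R = 6378137 m. λ = x/R = 31.20239749°.
φ = 2·arctan(exp(y/R)) − 90° = 2·arctan(1.76775) − 90° = 31.00719818°.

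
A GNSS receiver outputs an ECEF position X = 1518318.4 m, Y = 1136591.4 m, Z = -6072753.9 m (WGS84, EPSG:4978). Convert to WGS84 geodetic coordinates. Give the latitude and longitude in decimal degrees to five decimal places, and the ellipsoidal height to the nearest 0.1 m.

lat -72.76480°, lon 36.81800°, h 3389.4 m

λ = atan2(Y, X) = 36.81800002°; p = √(X²+Y²) = 1896610.3 m.
Bowring's method on WGS84 (a = 6378137 m, b = 6356752.314 m) gives φ = -72.76480024°, h = 3389.421 m.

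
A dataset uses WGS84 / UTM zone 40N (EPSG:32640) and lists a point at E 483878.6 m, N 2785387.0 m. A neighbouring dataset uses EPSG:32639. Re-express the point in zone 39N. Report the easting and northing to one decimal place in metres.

UTM 40N → geographic: φ = 25.18449998°, λ = 56.83999974°.
UTM 39N (λ₀ = 51°) forward: E = 1089084.477 m, N = 2798182.376 m.

E 1089084.5 m, N 2798182.4 m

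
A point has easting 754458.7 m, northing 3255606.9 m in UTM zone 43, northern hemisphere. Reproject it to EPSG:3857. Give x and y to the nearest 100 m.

Unproject from UTM 43N (λ₀ = 75°) → φ = 29.40400033°, λ = 77.62230013°.
Web Mercator (R = 6378137 m): x = 8640874.925 m, y = 3427167.403 m.

x 8640900 m, y 3427200 m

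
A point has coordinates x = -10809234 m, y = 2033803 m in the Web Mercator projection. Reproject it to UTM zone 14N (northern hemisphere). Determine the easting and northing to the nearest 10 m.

E 701100 m, N 1987670 m

Web Mercator inverse (R = 6378137 m) → φ = 17.96799709°, λ = -97.10100112°.
UTM 14N forward: E = 701099.245 m, N = 1987673.196 m.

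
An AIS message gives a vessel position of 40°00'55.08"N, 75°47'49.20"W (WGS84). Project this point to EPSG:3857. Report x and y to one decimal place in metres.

x -8437683.4 m, y 4868165.9 m

Web Mercator is spherical with R = a = 6378137 m.
x = R·λ = 6378137 × -1.322907213 = -8437683.444 m.
y = R·ln tan(π/4 + φ/2) = 6378137 × 0.763258281 = 4868165.883 m.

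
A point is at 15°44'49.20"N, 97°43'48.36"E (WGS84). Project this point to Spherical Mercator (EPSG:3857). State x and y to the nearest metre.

Web Mercator is spherical with R = a = 6378137 m.
x = R·λ = 6378137 × 1.705712023 = 10879264.967 m.
y = R·ln tan(π/4 + φ/2) = 6378137 × 0.278363790 = 1775442.387 m.

x 10879265 m, y 1775442 m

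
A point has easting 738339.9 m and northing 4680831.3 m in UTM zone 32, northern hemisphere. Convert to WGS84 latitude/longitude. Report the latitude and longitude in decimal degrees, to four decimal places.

lat 42.2433°, lon 11.8888°

Zone 32N: λ₀ = 9°, k₀ = 0.9996, false easting 500000 m.
Meridian distance M = (N − FN)/k₀ = 4682704.4 m.
Inverse transverse Mercator on WGS84 gives φ = 42.24330017°, λ = 11.88879998°.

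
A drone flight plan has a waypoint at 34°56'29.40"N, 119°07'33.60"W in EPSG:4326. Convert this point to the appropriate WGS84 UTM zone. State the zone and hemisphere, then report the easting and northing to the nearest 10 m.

Zone 11N: E 305850 m, N 3868620 m

Longitude -119.1260° lies in the 6° band [-120°, -114°), giving zone 11; latitude is north of the equator, so 11N.
Zone 11 central meridian λ₀ = 6×11 − 183 = -117°; Δλ = -2.1260°.
Transverse Mercator on WGS84 with k₀ = 0.9996 gives E = 305845.560 m, N = 3868619.305 m.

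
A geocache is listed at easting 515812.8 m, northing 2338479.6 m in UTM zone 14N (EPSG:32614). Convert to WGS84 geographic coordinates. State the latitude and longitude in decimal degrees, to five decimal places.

lat 21.14750°, lon -98.84770°

Zone 14N: λ₀ = -99°, k₀ = 0.9996, false easting 500000 m.
Meridian distance M = (N − FN)/k₀ = 2339415.4 m.
Inverse transverse Mercator on WGS84 gives φ = 21.14750008°, λ = -98.84769971°.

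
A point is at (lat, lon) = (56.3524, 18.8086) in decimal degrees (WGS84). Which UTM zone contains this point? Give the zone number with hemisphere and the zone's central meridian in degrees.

UTM zone = ⌊(λ + 180)/6⌋ + 1; 18.8086° ∈ [18°, 24°) → zone 34.
Hemisphere: N (φ ≥ 0).
Central meridian λ₀ = 6×34 − 183 = 21°.

Zone 34N, central meridian 21°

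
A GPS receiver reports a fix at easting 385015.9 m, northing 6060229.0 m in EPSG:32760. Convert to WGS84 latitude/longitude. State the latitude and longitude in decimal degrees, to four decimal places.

Zone 60S: λ₀ = 177°, k₀ = 0.9996, false easting 500000 m, false northing 10000000 m.
Meridian distance M = (N − FN)/k₀ = -3941347.5 m.
Inverse transverse Mercator on WGS84 gives φ = -35.59500044°, λ = 175.73070012°.

lat -35.5950°, lon 175.7307°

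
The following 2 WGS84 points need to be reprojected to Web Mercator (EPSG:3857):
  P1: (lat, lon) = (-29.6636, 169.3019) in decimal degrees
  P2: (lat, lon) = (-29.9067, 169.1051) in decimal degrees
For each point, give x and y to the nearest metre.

P1: x 18846601 m, y -3460382 m; P2: x 18824694 m, y -3491563 m

Web Mercator: x = R·λ, y = R·ln tan(π/4+φ/2), R = 6378137 m.
P1 (-29.6636°, 169.3019°) → (18846601.298, -3460381.637) m.
P2 (-29.9067°, 169.1051°) → (18824693.623, -3491562.627) m.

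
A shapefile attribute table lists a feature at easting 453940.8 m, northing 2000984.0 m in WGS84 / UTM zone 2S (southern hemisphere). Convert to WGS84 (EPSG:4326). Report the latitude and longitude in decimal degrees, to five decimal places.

Zone 2S: λ₀ = -171°, k₀ = 0.9996, false easting 500000 m, false northing 10000000 m.
Meridian distance M = (N − FN)/k₀ = -8002216.9 m.
Inverse transverse Mercator on WGS84 gives φ = -72.08580014°, λ = -172.34169967°.

lat -72.08580°, lon -172.34170°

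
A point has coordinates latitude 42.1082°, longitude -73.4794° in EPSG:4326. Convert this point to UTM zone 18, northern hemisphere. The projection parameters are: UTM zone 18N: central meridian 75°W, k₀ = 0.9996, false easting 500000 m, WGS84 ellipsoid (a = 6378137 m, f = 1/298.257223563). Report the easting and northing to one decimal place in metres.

Zone 18 central meridian λ₀ = 6×18 − 183 = -75°; Δλ = +1.5206°.
Transverse Mercator on WGS84 with k₀ = 0.9996 gives E = 625720.428 m, N = 4662908.434 m.

E 625720.4 m, N 4662908.4 m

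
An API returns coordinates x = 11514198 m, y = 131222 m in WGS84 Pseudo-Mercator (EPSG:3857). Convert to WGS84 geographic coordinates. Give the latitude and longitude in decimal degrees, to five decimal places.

lat 1.17870°, lon 103.43380°

R = 6378137 m. λ = x/R = 103.43380048°.
φ = 2·arctan(exp(y/R)) − 90° = 2·arctan(1.02079) − 90° = 1.17870413°.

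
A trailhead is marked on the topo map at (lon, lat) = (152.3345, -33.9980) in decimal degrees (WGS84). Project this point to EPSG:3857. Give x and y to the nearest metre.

Web Mercator is spherical with R = a = 6378137 m.
x = R·λ = 6378137 × 2.658738589 = 16957798.970 m.
y = R·ln tan(π/4 + φ/2) = 6378137 × -0.631616015 = -4028533.478 m.

x 16957799 m, y -4028533 m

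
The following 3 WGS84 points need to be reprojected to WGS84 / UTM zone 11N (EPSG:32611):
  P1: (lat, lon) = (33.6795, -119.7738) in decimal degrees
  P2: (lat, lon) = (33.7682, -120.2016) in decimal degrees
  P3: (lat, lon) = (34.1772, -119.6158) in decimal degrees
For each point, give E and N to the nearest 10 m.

UTM zone 11N: λ₀ = -117°, k₀ = 0.9996.
P1 (33.6795°, -119.7738°) → (242848.603, 3730073.954) m.
P2 (33.7682°, -120.2016°) → (203479.102, 3741062.667) m.
P3 (34.1772°, -119.6158°) → (258908.151, 3784896.712) m.

P1: E 242850 m, N 3730070 m; P2: E 203480 m, N 3741060 m; P3: E 258910 m, N 3784900 m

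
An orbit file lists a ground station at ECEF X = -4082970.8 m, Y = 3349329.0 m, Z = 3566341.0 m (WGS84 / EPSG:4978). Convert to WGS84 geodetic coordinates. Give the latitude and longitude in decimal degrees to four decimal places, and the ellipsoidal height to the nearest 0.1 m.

λ = atan2(Y, X) = 140.63740015°; p = √(X²+Y²) = 5280971.1 m.
Bowring's method on WGS84 (a = 6378137 m, b = 6356752.314 m) gives φ = 34.21059986°, h = 981.152 m.

lat 34.2106°, lon 140.6374°, h 981.2 m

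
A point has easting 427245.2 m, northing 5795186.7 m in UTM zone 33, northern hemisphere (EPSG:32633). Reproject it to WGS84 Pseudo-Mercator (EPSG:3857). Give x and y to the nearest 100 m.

Unproject from UTM 33N (λ₀ = 15°) → φ = 52.30220022°, λ = 13.93300004°.
Web Mercator (R = 6378137 m): x = 1551014.470 m, y = 6854952.660 m.

x 1551000 m, y 6855000 m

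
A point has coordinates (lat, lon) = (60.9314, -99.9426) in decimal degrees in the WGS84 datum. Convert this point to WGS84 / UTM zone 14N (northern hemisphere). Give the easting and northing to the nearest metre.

E 448910 m, N 6755514 m

Zone 14 central meridian λ₀ = 6×14 − 183 = -99°; Δλ = -0.9426°.
Transverse Mercator on WGS84 with k₀ = 0.9996 gives E = 448910.000 m, N = 6755513.739 m.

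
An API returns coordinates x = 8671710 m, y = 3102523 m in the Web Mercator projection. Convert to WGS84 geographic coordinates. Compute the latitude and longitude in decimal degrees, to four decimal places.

R = 6378137 m. λ = x/R = 77.89929632°.
φ = 2·arctan(exp(y/R)) − 90° = 2·arctan(1.62650) − 90° = 26.83220038°.

lat 26.8322°, lon 77.8993°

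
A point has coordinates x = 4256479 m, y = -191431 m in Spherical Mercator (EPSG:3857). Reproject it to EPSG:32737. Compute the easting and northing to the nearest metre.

Web Mercator inverse (R = 6378137 m) → φ = -1.71939581°, λ = 38.23660142°.
UTM 37S forward: E = 415088.318 m, N = 9809937.556 m.

E 415088 m, N 9809938 m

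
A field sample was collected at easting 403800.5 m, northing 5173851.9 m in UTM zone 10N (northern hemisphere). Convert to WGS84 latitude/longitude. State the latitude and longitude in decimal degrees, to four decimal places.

Zone 10N: λ₀ = -123°, k₀ = 0.9996, false easting 500000 m.
Meridian distance M = (N − FN)/k₀ = 5175922.3 m.
Inverse transverse Mercator on WGS84 gives φ = 46.71129998°, λ = -124.25859964°.

lat 46.7113°, lon -124.2586°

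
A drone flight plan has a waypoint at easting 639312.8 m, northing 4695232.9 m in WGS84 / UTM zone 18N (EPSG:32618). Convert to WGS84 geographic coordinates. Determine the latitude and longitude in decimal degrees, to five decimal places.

lat 42.39690°, lon -73.30730°

Zone 18N: λ₀ = -75°, k₀ = 0.9996, false easting 500000 m.
Meridian distance M = (N − FN)/k₀ = 4697111.7 m.
Inverse transverse Mercator on WGS84 gives φ = 42.39690031°, λ = -73.30729945°.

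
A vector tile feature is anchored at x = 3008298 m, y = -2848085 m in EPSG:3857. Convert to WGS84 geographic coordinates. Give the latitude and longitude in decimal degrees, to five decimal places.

R = 6378137 m. λ = x/R = 27.02400073°.
φ = 2·arctan(exp(y/R)) − 90° = 2·arctan(0.63984) − 90° = -24.77460323°.

lat -24.77460°, lon 27.02400°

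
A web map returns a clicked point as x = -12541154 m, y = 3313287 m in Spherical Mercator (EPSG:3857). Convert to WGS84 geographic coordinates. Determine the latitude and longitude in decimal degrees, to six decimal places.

R = 6378137 m. λ = x/R = -112.65910319°.
φ = 2·arctan(exp(y/R)) − 90° = 2·arctan(1.68115) − 90° = 28.50889789°.

lat 28.508898°, lon -112.659103°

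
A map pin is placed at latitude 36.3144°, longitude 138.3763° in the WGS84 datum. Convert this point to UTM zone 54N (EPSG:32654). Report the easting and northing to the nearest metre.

E 264450 m, N 4022016 m

Zone 54 central meridian λ₀ = 6×54 − 183 = 141°; Δλ = -2.6237°.
Transverse Mercator on WGS84 with k₀ = 0.9996 gives E = 264449.531 m, N = 4022016.151 m.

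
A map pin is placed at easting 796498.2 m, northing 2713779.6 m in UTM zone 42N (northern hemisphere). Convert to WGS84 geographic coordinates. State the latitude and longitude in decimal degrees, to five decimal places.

Zone 42N: λ₀ = 69°, k₀ = 0.9996, false easting 500000 m.
Meridian distance M = (N − FN)/k₀ = 2714865.5 m.
Inverse transverse Mercator on WGS84 gives φ = 24.50949993°, λ = 71.92590040°.

lat 24.50950°, lon 71.92590°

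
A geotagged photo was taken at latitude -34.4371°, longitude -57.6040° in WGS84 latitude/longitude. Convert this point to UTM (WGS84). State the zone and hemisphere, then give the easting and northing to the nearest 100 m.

Longitude -57.6040° lies in the 6° band [-60°, -54°), giving zone 21; latitude is south of the equator, so 21S.
Zone 21 central meridian λ₀ = 6×21 − 183 = -57°; Δλ = -0.6040°.
Transverse Mercator on WGS84 with k₀ = 0.9996 gives E = 444508.854 m, N = 6189212.107 m.

Zone 21S: E 444500 m, N 6189200 m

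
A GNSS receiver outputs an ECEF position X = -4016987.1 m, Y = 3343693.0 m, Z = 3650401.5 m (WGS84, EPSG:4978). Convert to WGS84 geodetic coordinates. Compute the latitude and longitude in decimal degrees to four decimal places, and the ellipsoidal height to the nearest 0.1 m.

lat 35.1127°, lon 140.2264°, h 3998.2 m

λ = atan2(Y, X) = 140.22639956°; p = √(X²+Y²) = 5226515.9 m.
Bowring's method on WGS84 (a = 6378137 m, b = 6356752.314 m) gives φ = 35.11269995°, h = 3998.179 m.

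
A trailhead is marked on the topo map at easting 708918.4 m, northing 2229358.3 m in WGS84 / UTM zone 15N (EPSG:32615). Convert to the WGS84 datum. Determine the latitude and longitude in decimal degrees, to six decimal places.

lat 20.150200°, lon -91.001200°

Zone 15N: λ₀ = -93°, k₀ = 0.9996, false easting 500000 m.
Meridian distance M = (N − FN)/k₀ = 2230250.4 m.
Inverse transverse Mercator on WGS84 gives φ = 20.15020022°, λ = -91.00120035°.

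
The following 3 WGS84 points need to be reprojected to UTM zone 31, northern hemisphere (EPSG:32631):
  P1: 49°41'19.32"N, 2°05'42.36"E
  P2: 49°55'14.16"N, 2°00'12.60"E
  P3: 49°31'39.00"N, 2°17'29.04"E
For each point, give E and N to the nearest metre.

UTM zone 31N: λ₀ = 3°, k₀ = 0.9996.
P1 (49.6887°, 2.0951°) → (434731.120, 5504412.917) m.
P2 (49.9206°, 2.0035°) → (428466.823, 5530278.702) m.
P3 (49.5275°, 2.2914°) → (448720.950, 5486339.370) m.

P1: E 434731 m, N 5504413 m; P2: E 428467 m, N 5530279 m; P3: E 448721 m, N 5486339 m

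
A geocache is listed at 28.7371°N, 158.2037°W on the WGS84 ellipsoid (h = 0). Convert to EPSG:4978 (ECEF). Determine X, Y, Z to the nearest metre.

X -5196782 m, Y -2078175 m, Z 3048384 m

WGS84: a = 6378137 m, e² = 0.006694380; N(φ) = a/√(1−e²sin²φ) = 6383077.739 m.
X = (N+h)·cosφ·cosλ = -5196782.240 m; Y = (N+h)·cosφ·sinλ = -2078175.330 m; Z = (N(1−e²)+h)·sinφ = 3048384.078 m.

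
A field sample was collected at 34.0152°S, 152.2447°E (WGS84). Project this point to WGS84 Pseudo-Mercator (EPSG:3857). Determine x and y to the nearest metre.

x 16947802 m, y -4030843 m

Web Mercator is spherical with R = a = 6378137 m.
x = R·λ = 6378137 × 2.657171284 = 16947802.480 m.
y = R·ln tan(π/4 + φ/2) = 6378137 × -0.631978146 = -4030843.197 m.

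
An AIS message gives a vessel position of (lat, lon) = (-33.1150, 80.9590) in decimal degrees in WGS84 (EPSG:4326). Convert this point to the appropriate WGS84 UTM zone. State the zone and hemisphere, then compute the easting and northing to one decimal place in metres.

Longitude 80.9590° lies in the 6° band [78°, 84°), giving zone 44; latitude is south of the equator, so 44S.
Zone 44 central meridian λ₀ = 6×44 − 183 = 81°; Δλ = -0.0410°.
Transverse Mercator on WGS84 with k₀ = 0.9996 gives E = 496174.927 m, N = 6335963.280 m.

Zone 44S: E 496174.9 m, N 6335963.3 m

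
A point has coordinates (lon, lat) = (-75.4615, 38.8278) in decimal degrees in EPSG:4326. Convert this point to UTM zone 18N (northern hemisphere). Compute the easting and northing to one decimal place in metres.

Zone 18 central meridian λ₀ = 6×18 − 183 = -75°; Δλ = -0.4615°.
Transverse Mercator on WGS84 with k₀ = 0.9996 gives E = 459941.129 m, N = 4297768.800 m.

E 459941.1 m, N 4297768.8 m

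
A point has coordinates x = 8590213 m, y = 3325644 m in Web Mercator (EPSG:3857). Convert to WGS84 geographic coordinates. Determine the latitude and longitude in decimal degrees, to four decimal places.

lat 28.6064°, lon 77.1672°

R = 6378137 m. λ = x/R = 77.16719632°.
φ = 2·arctan(exp(y/R)) − 90° = 2·arctan(1.68441) − 90° = 28.60639746°.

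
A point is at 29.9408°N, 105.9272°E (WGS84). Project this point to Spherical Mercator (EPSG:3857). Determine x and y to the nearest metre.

Web Mercator is spherical with R = a = 6378137 m.
x = R·λ = 6378137 × 1.848778407 = 11791761.965 m.
y = R·ln tan(π/4 + φ/2) = 6378137 × 0.548113423 = 3495942.503 m.

x 11791762 m, y 3495943 m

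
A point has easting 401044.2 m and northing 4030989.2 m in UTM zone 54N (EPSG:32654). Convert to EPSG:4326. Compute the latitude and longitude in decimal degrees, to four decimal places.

Zone 54N: λ₀ = 141°, k₀ = 0.9996, false easting 500000 m.
Meridian distance M = (N − FN)/k₀ = 4032602.2 m.
Inverse transverse Mercator on WGS84 gives φ = 36.41899962°, λ = 139.89619983°.

lat 36.4190°, lon 139.8962°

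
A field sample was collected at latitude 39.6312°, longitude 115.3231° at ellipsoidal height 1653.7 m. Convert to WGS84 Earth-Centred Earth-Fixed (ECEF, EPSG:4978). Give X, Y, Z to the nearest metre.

X -2104480 m, Y 4447420 m, Z 4047588 m

WGS84: a = 6378137 m, e² = 0.006694380; N(φ) = a/√(1−e²sin²φ) = 6386840.435 m.
X = (N+h)·cosφ·cosλ = -2104479.883 m; Y = (N+h)·cosφ·sinλ = 4447419.876 m; Z = (N(1−e²)+h)·sinφ = 4047587.688 m.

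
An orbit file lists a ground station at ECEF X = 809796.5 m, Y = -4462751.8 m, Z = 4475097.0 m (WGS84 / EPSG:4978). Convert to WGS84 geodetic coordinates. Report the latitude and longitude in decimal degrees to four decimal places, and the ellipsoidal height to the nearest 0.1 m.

λ = atan2(Y, X) = -79.71519988°; p = √(X²+Y²) = 4535628.3 m.
Bowring's method on WGS84 (a = 6378137 m, b = 6356752.314 m) gives φ = 44.80740018°, h = 4127.320 m.

lat 44.8074°, lon -79.7152°, h 4127.3 m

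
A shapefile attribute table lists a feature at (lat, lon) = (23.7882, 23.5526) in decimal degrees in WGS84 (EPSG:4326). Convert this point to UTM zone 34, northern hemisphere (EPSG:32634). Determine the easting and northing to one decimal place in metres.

E 760109.3 m, N 2633115.8 m

Zone 34 central meridian λ₀ = 6×34 − 183 = 21°; Δλ = +2.5526°.
Transverse Mercator on WGS84 with k₀ = 0.9996 gives E = 760109.281 m, N = 2633115.791 m.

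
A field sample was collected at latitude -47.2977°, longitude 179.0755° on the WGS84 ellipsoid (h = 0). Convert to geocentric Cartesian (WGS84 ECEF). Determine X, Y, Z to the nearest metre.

WGS84: a = 6378137 m, e² = 0.006694380; N(φ) = a/√(1−e²sin²φ) = 6389697.998 m.
X = (N+h)·cosφ·cosλ = -4332859.881 m; Y = (N+h)·cosφ·sinλ = 69919.227 m; Z = (N(1−e²)+h)·sinφ = -4664273.510 m.

X -4332860 m, Y 69919 m, Z -4664274 m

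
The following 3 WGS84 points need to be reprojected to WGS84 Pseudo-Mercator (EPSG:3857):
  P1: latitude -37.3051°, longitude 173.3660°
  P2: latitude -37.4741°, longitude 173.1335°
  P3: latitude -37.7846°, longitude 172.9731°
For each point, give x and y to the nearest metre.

Web Mercator: x = R·λ, y = R·ln tan(π/4+φ/2), R = 6378137 m.
P1 (-37.3051°, 173.3660°) → (19299014.841, -4481719.547) m.
P2 (-37.4741°, 173.1335°) → (19273133.059, -4505397.861) m.
P3 (-37.7846°, 172.9731°) → (19255277.413, -4549041.546) m.

P1: x 19299015 m, y -4481720 m; P2: x 19273133 m, y -4505398 m; P3: x 19255277 m, y -4549042 m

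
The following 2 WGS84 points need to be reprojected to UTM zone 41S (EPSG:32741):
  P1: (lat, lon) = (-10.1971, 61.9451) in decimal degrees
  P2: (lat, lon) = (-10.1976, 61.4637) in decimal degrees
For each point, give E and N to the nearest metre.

UTM zone 41S: λ₀ = 63°, k₀ = 0.9996.
P1 (-10.1971°, 61.9451°) → (384451.890, 8872606.980) m.
P2 (-10.1976°, 61.4637°) → (331712.110, 8872340.511) m.

P1: E 384452 m, N 8872607 m; P2: E 331712 m, N 8872341 m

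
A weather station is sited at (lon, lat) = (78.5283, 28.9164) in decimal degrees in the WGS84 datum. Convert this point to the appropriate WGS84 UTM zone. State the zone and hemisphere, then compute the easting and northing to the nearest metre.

Longitude 78.5283° lies in the 6° band [78°, 84°), giving zone 44; latitude is north of the equator, so 44N.
Zone 44 central meridian λ₀ = 6×44 − 183 = 81°; Δλ = -2.4717°.
Transverse Mercator on WGS84 with k₀ = 0.9996 gives E = 259023.051 m, N = 3201237.811 m.

Zone 44N: E 259023 m, N 3201238 m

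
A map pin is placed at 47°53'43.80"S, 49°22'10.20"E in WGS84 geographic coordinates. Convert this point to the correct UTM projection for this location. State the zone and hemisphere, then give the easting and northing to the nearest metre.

Zone 39S: E 378128 m, N 4694028 m

Longitude 49.3695° lies in the 6° band [48°, 54°), giving zone 39; latitude is south of the equator, so 39S.
Zone 39 central meridian λ₀ = 6×39 − 183 = 51°; Δλ = -1.6305°.
Transverse Mercator on WGS84 with k₀ = 0.9996 gives E = 378128.245 m, N = 4694027.684 m.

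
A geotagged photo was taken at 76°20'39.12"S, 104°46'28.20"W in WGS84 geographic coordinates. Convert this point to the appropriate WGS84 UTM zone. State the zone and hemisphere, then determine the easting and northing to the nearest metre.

Longitude -104.7745° lies in the 6° band [-108°, -102°), giving zone 13; latitude is south of the equator, so 13S.
Zone 13 central meridian λ₀ = 6×13 − 183 = -105°; Δλ = +0.2255°.
Transverse Mercator on WGS84 with k₀ = 0.9996 gives E = 505942.853 m, N = 1526395.760 m.

Zone 13S: E 505943 m, N 1526396 m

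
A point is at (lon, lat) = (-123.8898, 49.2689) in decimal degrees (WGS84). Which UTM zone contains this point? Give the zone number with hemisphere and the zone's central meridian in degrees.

UTM zone = ⌊(λ + 180)/6⌋ + 1; -123.8898° ∈ [-126°, -120°) → zone 10.
Hemisphere: N (φ ≥ 0).
Central meridian λ₀ = 6×10 − 183 = -123°.

Zone 10N, central meridian -123°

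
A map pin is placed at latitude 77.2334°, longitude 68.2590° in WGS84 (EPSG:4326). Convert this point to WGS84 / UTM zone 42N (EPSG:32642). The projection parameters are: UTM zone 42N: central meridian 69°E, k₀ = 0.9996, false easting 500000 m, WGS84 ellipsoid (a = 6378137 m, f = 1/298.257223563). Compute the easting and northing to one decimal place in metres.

Zone 42 central meridian λ₀ = 6×42 − 183 = 69°; Δλ = -0.7410°.
Transverse Mercator on WGS84 with k₀ = 0.9996 gives E = 481721.320 m, N = 8572934.297 m.

E 481721.3 m, N 8572934.3 m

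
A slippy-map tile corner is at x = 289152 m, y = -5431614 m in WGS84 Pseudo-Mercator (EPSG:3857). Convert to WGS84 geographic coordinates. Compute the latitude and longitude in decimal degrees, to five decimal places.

R = 6378137 m. λ = x/R = 2.59749661°.
φ = 2·arctan(exp(y/R)) − 90° = 2·arctan(0.42673) − 90° = -43.78100168°.

lat -43.78100°, lon 2.59750°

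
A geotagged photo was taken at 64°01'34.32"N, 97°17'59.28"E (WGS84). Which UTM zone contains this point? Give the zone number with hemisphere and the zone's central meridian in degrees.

UTM zone = ⌊(λ + 180)/6⌋ + 1; 97.2998° ∈ [96°, 102°) → zone 47.
Hemisphere: N (φ ≥ 0).
Central meridian λ₀ = 6×47 − 183 = 99°.

Zone 47N, central meridian 99°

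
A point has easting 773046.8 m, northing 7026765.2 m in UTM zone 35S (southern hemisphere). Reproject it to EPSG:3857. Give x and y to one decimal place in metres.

Unproject from UTM 35S (λ₀ = 27°) → φ = -26.85409968°, λ = 29.74790022°.
Web Mercator (R = 6378137 m): x = 3311521.104 m, y = -3105255.228 m.

x 3311521.1 m, y -3105255.2 m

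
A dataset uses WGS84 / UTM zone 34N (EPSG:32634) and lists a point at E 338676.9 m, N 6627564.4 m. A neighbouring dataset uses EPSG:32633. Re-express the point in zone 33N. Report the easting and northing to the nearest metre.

UTM 34N → geographic: φ = 59.75450009°, λ = 18.12840063°.
UTM 33N (λ₀ = 15°) forward: E = 675743.119 m, N = 6628217.250 m.

E 675743 m, N 6628217 m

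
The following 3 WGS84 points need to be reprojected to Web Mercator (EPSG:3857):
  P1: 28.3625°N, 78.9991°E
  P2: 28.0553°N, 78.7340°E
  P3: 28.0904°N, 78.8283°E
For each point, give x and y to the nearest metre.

Web Mercator: x = R·λ, y = R·ln tan(π/4+φ/2), R = 6378137 m.
P1 (28.3625°, 78.9991°) → (8794139.585, 3294754.098) m.
P2 (28.0553°, 78.7340°) → (8764628.788, 3255947.645) m.
P3 (28.0904°, 78.8283°) → (8775126.216, 3260375.950) m.

P1: x 8794140 m, y 3294754 m; P2: x 8764629 m, y 3255948 m; P3: x 8775126 m, y 3260376 m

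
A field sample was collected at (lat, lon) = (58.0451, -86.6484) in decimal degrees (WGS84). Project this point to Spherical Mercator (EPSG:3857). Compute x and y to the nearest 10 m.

Web Mercator is spherical with R = a = 6378137 m.
x = R·λ = 6378137 × -1.512299872 = -9645655.766 m.
y = R·ln tan(π/4 + φ/2) = 6378137 × 1.250646954 = 7976797.610 m.

x -9645660 m, y 7976800 m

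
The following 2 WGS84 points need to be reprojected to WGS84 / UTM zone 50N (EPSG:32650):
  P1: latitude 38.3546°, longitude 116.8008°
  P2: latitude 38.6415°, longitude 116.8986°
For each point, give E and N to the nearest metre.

P1: E 482595 m, N 4245179 m; P2: E 491175 m, N 4277000 m

UTM zone 50N: λ₀ = 117°, k₀ = 0.9996.
P1 (38.3546°, 116.8008°) → (482595.313, 4245178.592) m.
P2 (38.6415°, 116.8986°) → (491175.460, 4276999.554) m.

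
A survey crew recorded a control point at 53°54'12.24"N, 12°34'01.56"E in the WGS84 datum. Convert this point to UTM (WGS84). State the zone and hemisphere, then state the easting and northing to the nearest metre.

Zone 33N: E 340170 m, N 5975517 m

Longitude 12.5671° lies in the 6° band [12°, 18°), giving zone 33; latitude is north of the equator, so 33N.
Zone 33 central meridian λ₀ = 6×33 − 183 = 15°; Δλ = -2.4329°.
Transverse Mercator on WGS84 with k₀ = 0.9996 gives E = 340170.195 m, N = 5975516.603 m.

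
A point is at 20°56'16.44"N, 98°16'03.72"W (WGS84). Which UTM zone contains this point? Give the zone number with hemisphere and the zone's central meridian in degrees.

Zone 14N, central meridian -99°

UTM zone = ⌊(λ + 180)/6⌋ + 1; -98.2677° ∈ [-102°, -96°) → zone 14.
Hemisphere: N (φ ≥ 0).
Central meridian λ₀ = 6×14 − 183 = -99°.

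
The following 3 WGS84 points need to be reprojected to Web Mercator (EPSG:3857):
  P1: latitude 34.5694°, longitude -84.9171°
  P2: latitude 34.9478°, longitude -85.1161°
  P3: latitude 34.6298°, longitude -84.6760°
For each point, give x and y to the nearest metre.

P1: x -9452928 m, y 4105517 m; P2: x -9475081 m, y 4156790 m; P3: x -9426089 m, y 4113686 m

Web Mercator: x = R·λ, y = R·ln tan(π/4+φ/2), R = 6378137 m.
P1 (34.5694°, -84.9171°) → (-9452928.332, 4105517.206) m.
P2 (34.9478°, -85.1161°) → (-9475080.910, 4156789.633) m.
P3 (34.6298°, -84.6760°) → (-9426089.202, 4113685.556) m.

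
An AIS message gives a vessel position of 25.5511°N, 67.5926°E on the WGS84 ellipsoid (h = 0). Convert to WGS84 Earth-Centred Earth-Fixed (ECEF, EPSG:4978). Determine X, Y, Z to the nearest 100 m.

X 2194900 m, Y 5323200 m, Z 2734300 m

WGS84: a = 6378137 m, e² = 0.006694380; N(φ) = a/√(1−e²sin²φ) = 6382112.310 m.
X = (N+h)·cosφ·cosλ = 2194870.909 m; Y = (N+h)·cosφ·sinλ = 5323204.466 m; Z = (N(1−e²)+h)·sinφ = 2734278.903 m.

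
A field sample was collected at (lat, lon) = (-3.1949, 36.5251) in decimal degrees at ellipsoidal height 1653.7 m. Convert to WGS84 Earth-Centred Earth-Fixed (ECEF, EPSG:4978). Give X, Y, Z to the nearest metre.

X 5118860 m, Y 3791229 m, Z -353187 m

WGS84: a = 6378137 m, e² = 0.006694380; N(φ) = a/√(1−e²sin²φ) = 6378203.313 m.
X = (N+h)·cosφ·cosλ = 5118860.402 m; Y = (N+h)·cosφ·sinλ = 3791228.871 m; Z = (N(1−e²)+h)·sinφ = -353186.543 m.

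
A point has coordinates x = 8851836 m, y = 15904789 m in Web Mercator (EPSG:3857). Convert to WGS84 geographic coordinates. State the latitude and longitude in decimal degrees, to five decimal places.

lat 80.55520°, lon 79.51740°

R = 6378137 m. λ = x/R = 79.51739571°.
φ = 2·arctan(exp(y/R)) − 90° = 2·arctan(12.10528) − 90° = 80.55520002°.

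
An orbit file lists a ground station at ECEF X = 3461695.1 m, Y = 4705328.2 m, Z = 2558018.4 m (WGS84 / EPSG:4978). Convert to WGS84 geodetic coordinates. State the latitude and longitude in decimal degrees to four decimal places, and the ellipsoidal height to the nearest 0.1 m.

lat 23.7904°, lon 53.6582°, h 2379.3 m

λ = atan2(Y, X) = 53.65819992°; p = √(X²+Y²) = 5841527.7 m.
Bowring's method on WGS84 (a = 6378137 m, b = 6356752.314 m) gives φ = 23.79040028°, h = 2379.251 m.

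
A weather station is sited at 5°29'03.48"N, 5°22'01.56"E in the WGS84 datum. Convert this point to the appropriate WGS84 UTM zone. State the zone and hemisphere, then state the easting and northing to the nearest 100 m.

Zone 31N: E 762300 m, N 606700 m

Longitude 5.3671° lies in the 6° band [0°, 6°), giving zone 31; latitude is north of the equator, so 31N.
Zone 31 central meridian λ₀ = 6×31 − 183 = 3°; Δλ = +2.3671°.
Transverse Mercator on WGS84 with k₀ = 0.9996 gives E = 762275.003 m, N = 606716.505 m.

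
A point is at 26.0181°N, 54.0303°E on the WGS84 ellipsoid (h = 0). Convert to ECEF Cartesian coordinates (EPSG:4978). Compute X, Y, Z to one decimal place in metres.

WGS84: a = 6378137 m, e² = 0.006694380; N(φ) = a/√(1−e²sin²φ) = 6382248.879 m.
X = (N+h)·cosφ·cosλ = 3368754.610 m; Y = (N+h)·cosφ·sinλ = 4641853.160 m; Z = (N(1−e²)+h)·sinφ = 2780864.128 m.

X 3368754.6 m, Y 4641853.2 m, Z 2780864.1 m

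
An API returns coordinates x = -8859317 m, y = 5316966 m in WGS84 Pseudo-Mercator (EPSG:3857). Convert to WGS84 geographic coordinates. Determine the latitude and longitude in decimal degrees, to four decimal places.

R = 6378137 m. λ = x/R = -79.58459868°.
φ = 2·arctan(exp(y/R)) − 90° = 2·arctan(2.30164) − 90° = 43.03280214°.

lat 43.0328°, lon -79.5846°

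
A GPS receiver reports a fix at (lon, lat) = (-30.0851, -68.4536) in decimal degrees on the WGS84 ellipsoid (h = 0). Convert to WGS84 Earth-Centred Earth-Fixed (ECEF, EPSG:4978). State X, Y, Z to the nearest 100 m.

X 2032700 m, Y -1177600 m, Z -5909900 m

WGS84: a = 6378137 m, e² = 0.006694380; N(φ) = a/√(1−e²sin²φ) = 6396687.005 m.
X = (N+h)·cosφ·cosλ = 2032730.983 m; Y = (N+h)·cosφ·sinλ = -1177626.792 m; Z = (N(1−e²)+h)·sinφ = -5909859.966 m.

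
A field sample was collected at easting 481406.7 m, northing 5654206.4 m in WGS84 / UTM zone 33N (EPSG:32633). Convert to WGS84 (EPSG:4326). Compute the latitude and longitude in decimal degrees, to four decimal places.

Zone 33N: λ₀ = 15°, k₀ = 0.9996, false easting 500000 m.
Meridian distance M = (N − FN)/k₀ = 5656469.0 m.
Inverse transverse Mercator on WGS84 gives φ = 51.03909973°, λ = 14.73480027°.

lat 51.0391°, lon 14.7348°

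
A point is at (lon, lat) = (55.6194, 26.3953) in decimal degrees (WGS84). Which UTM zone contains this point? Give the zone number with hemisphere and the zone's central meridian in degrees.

UTM zone = ⌊(λ + 180)/6⌋ + 1; 55.6194° ∈ [54°, 60°) → zone 40.
Hemisphere: N (φ ≥ 0).
Central meridian λ₀ = 6×40 − 183 = 57°.

Zone 40N, central meridian 57°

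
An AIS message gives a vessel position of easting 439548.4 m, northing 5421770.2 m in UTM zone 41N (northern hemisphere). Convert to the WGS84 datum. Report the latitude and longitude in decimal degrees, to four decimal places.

lat 48.9459°, lon 62.1744°

Zone 41N: λ₀ = 63°, k₀ = 0.9996, false easting 500000 m.
Meridian distance M = (N − FN)/k₀ = 5423939.8 m.
Inverse transverse Mercator on WGS84 gives φ = 48.94589987°, λ = 62.17439944°.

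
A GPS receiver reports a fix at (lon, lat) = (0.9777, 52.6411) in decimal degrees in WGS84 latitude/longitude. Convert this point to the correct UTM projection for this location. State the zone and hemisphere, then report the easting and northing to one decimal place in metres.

Zone 31N: E 363167.4 m, N 5834266.8 m

Longitude 0.9777° lies in the 6° band [0°, 6°), giving zone 31; latitude is north of the equator, so 31N.
Zone 31 central meridian λ₀ = 6×31 − 183 = 3°; Δλ = -2.0223°.
Transverse Mercator on WGS84 with k₀ = 0.9996 gives E = 363167.446 m, N = 5834266.832 m.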